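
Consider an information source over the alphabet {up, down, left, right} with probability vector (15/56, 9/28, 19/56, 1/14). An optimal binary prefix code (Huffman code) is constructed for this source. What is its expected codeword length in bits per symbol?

2 bits/symbol

Repeatedly combine the two least-probable nodes; the expected code length is the sum of the merged weights.
merge 1/14 + 15/56 → 19/56
merge 9/28 + 19/56 → 37/56
merge 19/56 + 37/56 → 1
L = 19/56 + 37/56 + 1 = 2 bits/symbol.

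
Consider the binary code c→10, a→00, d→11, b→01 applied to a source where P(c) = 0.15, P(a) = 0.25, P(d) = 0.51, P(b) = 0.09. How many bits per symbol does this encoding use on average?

L̄ = Σ pᵢ·ℓᵢ = 0.15·2 + 0.25·2 + 0.51·2 + 0.09·2 = 2 bits/symbol.

2 bits/symbol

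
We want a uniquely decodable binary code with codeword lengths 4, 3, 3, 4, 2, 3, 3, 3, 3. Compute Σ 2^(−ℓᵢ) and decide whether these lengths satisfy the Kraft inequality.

1.125; no

With common denominator 2^4 = 16: Σ 2^(−ℓᵢ) = 1/16 + 2/16 + 2/16 + 1/16 + 4/16 + 2/16 + 2/16 + 2/16 + 2/16 = 18/16 = 1.125.
Kraft's inequality requires Σ ≤ 1; here Σ = 1.125 > 1, so no such prefix code exists.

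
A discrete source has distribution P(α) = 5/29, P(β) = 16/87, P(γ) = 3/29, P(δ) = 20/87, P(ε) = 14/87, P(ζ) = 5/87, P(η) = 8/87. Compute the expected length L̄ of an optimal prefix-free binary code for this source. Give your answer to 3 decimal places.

Repeatedly combine the two least-probable nodes; the expected code length is the sum of the merged weights.
merge 5/87 + 8/87 → 13/87
merge 3/29 + 13/87 → 22/87
merge 14/87 + 5/29 → 1/3
merge 16/87 + 20/87 → 12/29
merge 22/87 + 1/3 → 17/29
merge 12/29 + 17/29 → 1
L = 13/87 + 22/87 + 1/3 + 12/29 + 17/29 + 1 = 238/87 ≈ 2.736 bits/symbol.

2.736 bits/symbol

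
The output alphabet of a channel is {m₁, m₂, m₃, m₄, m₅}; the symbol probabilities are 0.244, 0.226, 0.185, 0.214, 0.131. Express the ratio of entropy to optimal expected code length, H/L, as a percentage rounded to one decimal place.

99.0%

Entropy H = −Σ p log₂ p ≈ 2.2920 bits.
Huffman merges: 131/1000+37/200→79/250; 107/500+113/500→11/25; 61/250+79/250→14/25; 11/25+14/25→1. L = 579/250 ≈ 2.3160.
Efficiency = H/L = 2.2920/2.3160 = 99.0%.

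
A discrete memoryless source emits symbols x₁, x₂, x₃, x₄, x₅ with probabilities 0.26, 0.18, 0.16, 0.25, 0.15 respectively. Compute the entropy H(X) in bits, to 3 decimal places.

2.284 bits

H = −Σ pᵢ log₂ pᵢ.
−0.26·log₂(0.26) = 0.5053
−0.18·log₂(0.18) = 0.4453
−0.16·log₂(0.16) = 0.4230
−0.25·log₂(0.25) = 0.5000
−0.15·log₂(0.15) = 0.4105
Sum ≈ 2.2842 → 2.284 bits.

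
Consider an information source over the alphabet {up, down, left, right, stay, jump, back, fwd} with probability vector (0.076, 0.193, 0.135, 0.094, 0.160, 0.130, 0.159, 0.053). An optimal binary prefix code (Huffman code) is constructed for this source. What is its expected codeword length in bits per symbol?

2.936 bits/symbol

Repeatedly combine the two least-probable nodes; the expected code length is the sum of the merged weights.
merge 53/1000 + 19/250 → 129/1000
merge 47/500 + 129/1000 → 223/1000
merge 13/100 + 27/200 → 53/200
merge 159/1000 + 4/25 → 319/1000
merge 193/1000 + 223/1000 → 52/125
merge 53/200 + 319/1000 → 73/125
merge 52/125 + 73/125 → 1
L = 129/1000 + 223/1000 + 53/200 + 319/1000 + 52/125 + 73/125 + 1 = 367/125 = 2.936 bits/symbol.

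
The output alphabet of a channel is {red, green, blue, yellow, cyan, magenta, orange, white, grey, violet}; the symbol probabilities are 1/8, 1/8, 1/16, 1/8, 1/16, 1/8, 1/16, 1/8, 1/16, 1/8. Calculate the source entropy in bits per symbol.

3.25 bits

Each probability is a power of 1/2, so log₂(1/p) is an integer.
H = Σ p·log₂(1/p) = 1/8·3 + 1/8·3 + 1/16·4 + 1/8·3 + 1/16·4 + 1/8·3 + 1/16·4 + 1/8·3 + 1/16·4 + 1/8·3 = 3.25 bits.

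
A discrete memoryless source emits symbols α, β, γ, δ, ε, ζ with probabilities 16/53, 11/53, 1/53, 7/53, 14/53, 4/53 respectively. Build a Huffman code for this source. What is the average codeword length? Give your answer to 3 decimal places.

2.321 bits/symbol

Repeatedly combine the two least-probable nodes; the expected code length is the sum of the merged weights.
merge 1/53 + 4/53 → 5/53
merge 5/53 + 7/53 → 12/53
merge 11/53 + 12/53 → 23/53
merge 14/53 + 16/53 → 30/53
merge 23/53 + 30/53 → 1
L = 5/53 + 12/53 + 23/53 + 30/53 + 1 = 123/53 ≈ 2.321 bits/symbol.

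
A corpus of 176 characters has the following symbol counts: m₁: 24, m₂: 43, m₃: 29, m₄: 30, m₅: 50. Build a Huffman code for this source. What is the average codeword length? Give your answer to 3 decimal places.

2.301 bits/symbol

Probabilities are the counts divided by 176.
Repeatedly combine the two least-probable nodes; the expected code length is the sum of the merged weights.
merge 3/22 + 29/176 → 53/176
merge 15/88 + 43/176 → 73/176
merge 25/88 + 53/176 → 103/176
merge 73/176 + 103/176 → 1
L = 53/176 + 73/176 + 103/176 + 1 = 405/176 ≈ 2.301 bits/symbol.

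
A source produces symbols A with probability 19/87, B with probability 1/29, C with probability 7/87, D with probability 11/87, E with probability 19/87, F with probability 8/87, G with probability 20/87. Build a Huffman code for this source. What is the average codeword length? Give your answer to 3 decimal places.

2.655 bits/symbol

Repeatedly combine the two least-probable nodes; the expected code length is the sum of the merged weights.
merge 1/29 + 7/87 → 10/87
merge 8/87 + 10/87 → 6/29
merge 11/87 + 6/29 → 1/3
merge 19/87 + 19/87 → 38/87
merge 20/87 + 1/3 → 49/87
merge 38/87 + 49/87 → 1
L = 10/87 + 6/29 + 1/3 + 38/87 + 49/87 + 1 = 77/29 ≈ 2.655 bits/symbol.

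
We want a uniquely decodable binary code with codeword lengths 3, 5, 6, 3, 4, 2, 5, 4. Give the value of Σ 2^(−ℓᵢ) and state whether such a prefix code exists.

With common denominator 2^6 = 64: Σ 2^(−ℓᵢ) = 8/64 + 2/64 + 1/64 + 8/64 + 4/64 + 16/64 + 2/64 + 4/64 = 45/64 = 0.703125.
Kraft's inequality requires Σ ≤ 1; here Σ = 0.703125 ≤ 1, so such a prefix code exists.

0.703125; yes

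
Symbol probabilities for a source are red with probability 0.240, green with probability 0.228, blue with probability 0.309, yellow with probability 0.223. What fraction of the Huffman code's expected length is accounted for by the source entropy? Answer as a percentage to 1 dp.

Entropy H = −Σ p log₂ p ≈ 1.9867 bits.
Huffman merges: 223/1000+57/250→451/1000; 6/25+309/1000→549/1000; 451/1000+549/1000→1. L = 2 ≈ 2.0000.
Efficiency = H/L = 1.9867/2.0000 = 99.3%.

99.3%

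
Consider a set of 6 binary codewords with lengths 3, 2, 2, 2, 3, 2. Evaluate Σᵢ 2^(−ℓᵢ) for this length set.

1.25

With common denominator 2^3 = 8: Σ 2^(−ℓᵢ) = 1/8 + 2/8 + 2/8 + 2/8 + 1/8 + 2/8 = 10/8 = 1.25.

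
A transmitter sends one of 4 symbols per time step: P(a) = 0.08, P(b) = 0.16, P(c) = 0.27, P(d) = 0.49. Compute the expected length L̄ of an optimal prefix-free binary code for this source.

Repeatedly combine the two least-probable nodes; the expected code length is the sum of the merged weights.
merge 2/25 + 4/25 → 6/25
merge 6/25 + 27/100 → 51/100
merge 49/100 + 51/100 → 1
L = 6/25 + 51/100 + 1 = 7/4 = 1.75 bits/symbol.

1.75 bits/symbol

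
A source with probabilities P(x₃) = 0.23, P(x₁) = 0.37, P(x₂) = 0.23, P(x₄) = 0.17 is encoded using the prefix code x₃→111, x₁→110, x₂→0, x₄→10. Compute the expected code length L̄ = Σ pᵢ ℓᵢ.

2.37 bits/symbol

L̄ = Σ pᵢ·ℓᵢ = 0.23·3 + 0.37·3 + 0.23·1 + 0.17·2 = 2.37 bits/symbol.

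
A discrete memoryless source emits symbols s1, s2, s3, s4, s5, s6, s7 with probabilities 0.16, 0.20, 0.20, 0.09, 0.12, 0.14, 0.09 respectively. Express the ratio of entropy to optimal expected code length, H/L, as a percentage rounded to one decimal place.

98.6%

Entropy H = −Σ p log₂ p ≈ 2.7413 bits.
Huffman merges: 9/100+9/100→9/50; 3/25+7/50→13/50; 4/25+9/50→17/50; 1/5+1/5→2/5; 13/50+17/50→3/5; 2/5+3/5→1. L = 139/50 ≈ 2.7800.
Efficiency = H/L = 2.7413/2.7800 = 98.6%.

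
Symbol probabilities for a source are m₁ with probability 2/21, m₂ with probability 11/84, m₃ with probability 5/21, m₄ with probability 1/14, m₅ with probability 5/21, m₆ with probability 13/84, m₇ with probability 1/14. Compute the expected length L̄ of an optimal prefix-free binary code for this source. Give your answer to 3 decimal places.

Repeatedly combine the two least-probable nodes; the expected code length is the sum of the merged weights.
merge 1/14 + 1/14 → 1/7
merge 2/21 + 11/84 → 19/84
merge 1/7 + 13/84 → 25/84
merge 19/84 + 5/21 → 13/28
merge 5/21 + 25/84 → 15/28
merge 13/28 + 15/28 → 1
L = 1/7 + 19/84 + 25/84 + 13/28 + 15/28 + 1 = 8/3 ≈ 2.667 bits/symbol.

2.667 bits/symbol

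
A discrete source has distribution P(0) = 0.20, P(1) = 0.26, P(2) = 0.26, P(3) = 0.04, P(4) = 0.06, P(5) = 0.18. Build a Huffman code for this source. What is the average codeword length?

Repeatedly combine the two least-probable nodes; the expected code length is the sum of the merged weights.
merge 1/25 + 3/50 → 1/10
merge 1/10 + 9/50 → 7/25
merge 1/5 + 13/50 → 23/50
merge 13/50 + 7/25 → 27/50
merge 23/50 + 27/50 → 1
L = 1/10 + 7/25 + 23/50 + 27/50 + 1 = 119/50 = 2.38 bits/symbol.

2.38 bits/symbol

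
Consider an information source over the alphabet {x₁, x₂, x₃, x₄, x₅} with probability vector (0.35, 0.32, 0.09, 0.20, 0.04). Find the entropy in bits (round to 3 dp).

2.019 bits

H = −Σ pᵢ log₂ pᵢ.
−0.35·log₂(0.35) = 0.5301
−0.32·log₂(0.32) = 0.5260
−0.09·log₂(0.09) = 0.3127
−0.20·log₂(0.20) = 0.4644
−0.04·log₂(0.04) = 0.1858
Sum ≈ 2.0189 → 2.019 bits.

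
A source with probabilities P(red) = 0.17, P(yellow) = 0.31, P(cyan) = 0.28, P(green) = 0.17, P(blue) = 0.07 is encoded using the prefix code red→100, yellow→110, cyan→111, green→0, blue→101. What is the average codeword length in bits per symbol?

2.66 bits/symbol

L̄ = Σ pᵢ·ℓᵢ = 0.17·3 + 0.31·3 + 0.28·3 + 0.17·1 + 0.07·3 = 2.66 bits/symbol.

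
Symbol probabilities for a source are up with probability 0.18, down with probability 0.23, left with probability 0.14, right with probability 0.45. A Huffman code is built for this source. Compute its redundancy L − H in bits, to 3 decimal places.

Entropy H = −Σ p log₂ p ≈ 1.8485 bits.
Huffman merges: 7/50+9/50→8/25; 23/100+8/25→11/20; 9/20+11/20→1. L = 187/100 ≈ 1.8700.
L − H = 1.8700 − 1.8485 = 0.022 bits.

0.022 bits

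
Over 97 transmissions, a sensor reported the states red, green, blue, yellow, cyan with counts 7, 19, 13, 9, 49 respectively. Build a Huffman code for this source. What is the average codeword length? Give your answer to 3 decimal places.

Probabilities are the counts divided by 97.
Repeatedly combine the two least-probable nodes; the expected code length is the sum of the merged weights.
merge 7/97 + 9/97 → 16/97
merge 13/97 + 16/97 → 29/97
merge 19/97 + 29/97 → 48/97
merge 48/97 + 49/97 → 1
L = 16/97 + 29/97 + 48/97 + 1 = 190/97 ≈ 1.959 bits/symbol.

1.959 bits/symbol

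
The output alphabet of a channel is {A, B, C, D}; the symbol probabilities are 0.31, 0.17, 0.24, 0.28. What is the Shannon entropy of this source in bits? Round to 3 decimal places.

H = −Σ pᵢ log₂ pᵢ.
−0.31·log₂(0.31) = 0.5238
−0.17·log₂(0.17) = 0.4346
−0.24·log₂(0.24) = 0.4941
−0.28·log₂(0.28) = 0.5142
Sum ≈ 1.9667 → 1.967 bits.

1.967 bits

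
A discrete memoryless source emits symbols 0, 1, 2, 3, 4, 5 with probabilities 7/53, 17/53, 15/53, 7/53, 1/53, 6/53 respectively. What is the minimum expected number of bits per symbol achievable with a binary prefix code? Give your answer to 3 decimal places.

2.396 bits/symbol

Repeatedly combine the two least-probable nodes; the expected code length is the sum of the merged weights.
merge 1/53 + 6/53 → 7/53
merge 7/53 + 7/53 → 14/53
merge 7/53 + 14/53 → 21/53
merge 15/53 + 17/53 → 32/53
merge 21/53 + 32/53 → 1
L = 7/53 + 14/53 + 21/53 + 32/53 + 1 = 127/53 ≈ 2.396 bits/symbol.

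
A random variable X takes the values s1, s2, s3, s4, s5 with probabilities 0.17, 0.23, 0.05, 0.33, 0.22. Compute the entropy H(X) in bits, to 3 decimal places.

2.147 bits

H = −Σ pᵢ log₂ pᵢ.
−0.17·log₂(0.17) = 0.4346
−0.23·log₂(0.23) = 0.4877
−0.05·log₂(0.05) = 0.2161
−0.33·log₂(0.33) = 0.5278
−0.22·log₂(0.22) = 0.4806
Sum ≈ 2.1467 → 2.147 bits.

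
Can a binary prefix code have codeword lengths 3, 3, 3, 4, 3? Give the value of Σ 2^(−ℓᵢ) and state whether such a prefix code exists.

With common denominator 2^4 = 16: Σ 2^(−ℓᵢ) = 2/16 + 2/16 + 2/16 + 1/16 + 2/16 = 9/16 = 0.5625.
Kraft's inequality requires Σ ≤ 1; here Σ = 0.5625 ≤ 1, so such a prefix code exists.

0.5625; yes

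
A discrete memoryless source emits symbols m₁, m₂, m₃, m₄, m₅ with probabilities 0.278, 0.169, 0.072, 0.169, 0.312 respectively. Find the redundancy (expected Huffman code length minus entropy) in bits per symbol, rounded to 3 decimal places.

Entropy H = −Σ p log₂ p ≈ 2.1779 bits.
Huffman merges: 9/125+169/1000→241/1000; 169/1000+241/1000→41/100; 139/500+39/125→59/100; 41/100+59/100→1. L = 2241/1000 ≈ 2.2410.
L − H = 2.2410 − 2.1779 = 0.063 bits.

0.063 bits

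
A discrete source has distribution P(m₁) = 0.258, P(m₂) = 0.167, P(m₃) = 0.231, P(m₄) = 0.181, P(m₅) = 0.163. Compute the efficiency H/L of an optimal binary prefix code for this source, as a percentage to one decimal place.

98.6%

Entropy H = −Σ p log₂ p ≈ 2.2967 bits.
Huffman merges: 163/1000+167/1000→33/100; 181/1000+231/1000→103/250; 129/500+33/100→147/250; 103/250+147/250→1. L = 233/100 ≈ 2.3300.
Efficiency = H/L = 2.2967/2.3300 = 98.6%.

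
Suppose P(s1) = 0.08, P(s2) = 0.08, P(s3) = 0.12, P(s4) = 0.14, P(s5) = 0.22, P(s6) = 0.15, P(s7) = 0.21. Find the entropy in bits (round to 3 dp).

H = −Σ pᵢ log₂ pᵢ.
−0.08·log₂(0.08) = 0.2915
−0.08·log₂(0.08) = 0.2915
−0.12·log₂(0.12) = 0.3671
−0.14·log₂(0.14) = 0.3971
−0.22·log₂(0.22) = 0.4806
−0.15·log₂(0.15) = 0.4105
−0.21·log₂(0.21) = 0.4728
Sum ≈ 2.7111 → 2.711 bits.

2.711 bits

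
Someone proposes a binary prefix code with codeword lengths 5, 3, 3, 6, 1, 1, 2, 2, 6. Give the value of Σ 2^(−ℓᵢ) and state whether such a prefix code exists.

With common denominator 2^6 = 64: Σ 2^(−ℓᵢ) = 2/64 + 8/64 + 8/64 + 1/64 + 32/64 + 32/64 + 16/64 + 16/64 + 1/64 = 116/64 = 1.8125.
Kraft's inequality requires Σ ≤ 1; here Σ = 1.8125 > 1, so no such prefix code exists.

1.8125; no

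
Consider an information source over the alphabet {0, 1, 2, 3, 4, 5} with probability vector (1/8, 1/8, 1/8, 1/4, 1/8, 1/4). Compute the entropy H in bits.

Each probability is a power of 1/2, so log₂(1/p) is an integer.
H = Σ p·log₂(1/p) = 1/8·3 + 1/8·3 + 1/8·3 + 1/4·2 + 1/8·3 + 1/4·2 = 2.5 bits.

2.5 bits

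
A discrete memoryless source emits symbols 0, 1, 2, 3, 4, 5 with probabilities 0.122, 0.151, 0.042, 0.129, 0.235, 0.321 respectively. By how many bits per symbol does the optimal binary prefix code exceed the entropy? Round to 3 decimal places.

0.071 bits

Entropy H = −Σ p log₂ p ≈ 2.3725 bits.
Huffman merges: 21/500+61/500→41/250; 129/1000+151/1000→7/25; 41/250+47/200→399/1000; 7/25+321/1000→601/1000; 399/1000+601/1000→1. L = 611/250 ≈ 2.4440.
L − H = 2.4440 − 2.3725 = 0.071 bits.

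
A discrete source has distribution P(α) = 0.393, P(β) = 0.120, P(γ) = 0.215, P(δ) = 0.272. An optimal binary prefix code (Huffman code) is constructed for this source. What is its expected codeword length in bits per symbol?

Repeatedly combine the two least-probable nodes; the expected code length is the sum of the merged weights.
merge 3/25 + 43/200 → 67/200
merge 34/125 + 67/200 → 607/1000
merge 393/1000 + 607/1000 → 1
L = 67/200 + 607/1000 + 1 = 971/500 = 1.942 bits/symbol.

1.942 bits/symbol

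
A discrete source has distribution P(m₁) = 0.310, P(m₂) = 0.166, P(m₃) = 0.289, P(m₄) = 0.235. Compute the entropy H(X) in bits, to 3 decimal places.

1.962 bits

H = −Σ pᵢ log₂ pᵢ.
−0.310·log₂(0.310) = 0.5238
−0.166·log₂(0.166) = 0.4301
−0.289·log₂(0.289) = 0.5176
−0.235·log₂(0.235) = 0.4910
Sum ≈ 1.9624 → 1.962 bits.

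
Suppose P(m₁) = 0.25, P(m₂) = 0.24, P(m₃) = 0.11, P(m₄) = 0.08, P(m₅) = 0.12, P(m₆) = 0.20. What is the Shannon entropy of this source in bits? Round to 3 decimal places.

2.467 bits

H = −Σ pᵢ log₂ pᵢ.
−0.25·log₂(0.25) = 0.5000
−0.24·log₂(0.24) = 0.4941
−0.11·log₂(0.11) = 0.3503
−0.08·log₂(0.08) = 0.2915
−0.12·log₂(0.12) = 0.3671
−0.20·log₂(0.20) = 0.4644
Sum ≈ 2.4674 → 2.467 bits.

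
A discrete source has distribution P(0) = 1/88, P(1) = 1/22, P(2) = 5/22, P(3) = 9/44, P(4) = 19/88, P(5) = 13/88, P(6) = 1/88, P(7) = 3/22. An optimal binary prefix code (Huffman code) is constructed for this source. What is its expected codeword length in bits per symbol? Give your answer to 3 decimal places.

2.648 bits/symbol

Repeatedly combine the two least-probable nodes; the expected code length is the sum of the merged weights.
merge 1/88 + 1/88 → 1/44
merge 1/44 + 1/22 → 3/44
merge 3/44 + 3/22 → 9/44
merge 13/88 + 9/44 → 31/88
merge 9/44 + 19/88 → 37/88
merge 5/22 + 31/88 → 51/88
merge 37/88 + 51/88 → 1
L = 1/44 + 3/44 + 9/44 + 31/88 + 37/88 + 51/88 + 1 = 233/88 ≈ 2.648 bits/symbol.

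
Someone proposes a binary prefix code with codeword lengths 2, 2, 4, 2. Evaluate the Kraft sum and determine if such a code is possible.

With common denominator 2^4 = 16: Σ 2^(−ℓᵢ) = 4/16 + 4/16 + 1/16 + 4/16 = 13/16 = 0.8125.
Kraft's inequality requires Σ ≤ 1; here Σ = 0.8125 ≤ 1, so such a prefix code exists.

0.8125; yes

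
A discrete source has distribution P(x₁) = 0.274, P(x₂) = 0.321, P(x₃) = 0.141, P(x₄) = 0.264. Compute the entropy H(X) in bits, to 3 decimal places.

1.944 bits

H = −Σ pᵢ log₂ pᵢ.
−0.274·log₂(0.274) = 0.5118
−0.321·log₂(0.321) = 0.5262
−0.141·log₂(0.141) = 0.3985
−0.264·log₂(0.264) = 0.5072
Sum ≈ 1.9437 → 1.944 bits.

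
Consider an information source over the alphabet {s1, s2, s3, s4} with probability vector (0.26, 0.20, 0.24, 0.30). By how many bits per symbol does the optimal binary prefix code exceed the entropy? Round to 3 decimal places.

0.015 bits

Entropy H = −Σ p log₂ p ≈ 1.9849 bits.
Huffman merges: 1/5+6/25→11/25; 13/50+3/10→14/25; 11/25+14/25→1. L = 2 ≈ 2.0000.
L − H = 2.0000 − 1.9849 = 0.015 bits.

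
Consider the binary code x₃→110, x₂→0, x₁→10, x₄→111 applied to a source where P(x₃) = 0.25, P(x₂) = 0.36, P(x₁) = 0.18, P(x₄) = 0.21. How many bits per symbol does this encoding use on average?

2.1 bits/symbol

L̄ = Σ pᵢ·ℓᵢ = 0.25·3 + 0.36·1 + 0.18·2 + 0.21·3 = 2.1 bits/symbol.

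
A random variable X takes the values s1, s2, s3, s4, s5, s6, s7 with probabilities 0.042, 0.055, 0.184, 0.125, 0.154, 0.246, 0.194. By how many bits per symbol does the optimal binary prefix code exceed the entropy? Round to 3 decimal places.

0.038 bits

Entropy H = −Σ p log₂ p ≈ 2.6189 bits.
Huffman merges: 21/500+11/200→97/1000; 97/1000+1/8→111/500; 77/500+23/125→169/500; 97/500+111/500→52/125; 123/500+169/500→73/125; 52/125+73/125→1. L = 2657/1000 ≈ 2.6570.
L − H = 2.6570 − 2.6189 = 0.038 bits.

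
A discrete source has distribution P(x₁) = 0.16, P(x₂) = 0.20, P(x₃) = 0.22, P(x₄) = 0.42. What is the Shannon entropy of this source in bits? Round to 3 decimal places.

1.894 bits

H = −Σ pᵢ log₂ pᵢ.
−0.16·log₂(0.16) = 0.4230
−0.20·log₂(0.20) = 0.4644
−0.22·log₂(0.22) = 0.4806
−0.42·log₂(0.42) = 0.5256
Sum ≈ 1.8936 → 1.894 bits.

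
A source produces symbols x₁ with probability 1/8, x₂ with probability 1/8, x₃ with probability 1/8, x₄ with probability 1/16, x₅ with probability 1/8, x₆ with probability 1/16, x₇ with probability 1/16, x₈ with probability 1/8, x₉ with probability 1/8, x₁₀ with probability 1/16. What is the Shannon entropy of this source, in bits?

3.25 bits

Each probability is a power of 1/2, so log₂(1/p) is an integer.
H = Σ p·log₂(1/p) = 1/8·3 + 1/8·3 + 1/8·3 + 1/16·4 + 1/8·3 + 1/16·4 + 1/16·4 + 1/8·3 + 1/8·3 + 1/16·4 = 3.25 bits.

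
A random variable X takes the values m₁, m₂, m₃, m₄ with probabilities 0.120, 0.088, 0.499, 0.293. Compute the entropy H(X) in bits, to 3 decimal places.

H = −Σ pᵢ log₂ pᵢ.
−0.120·log₂(0.120) = 0.3671
−0.088·log₂(0.088) = 0.3086
−0.499·log₂(0.499) = 0.5004
−0.293·log₂(0.293) = 0.5189
Sum ≈ 1.6950 → 1.695 bits.

1.695 bits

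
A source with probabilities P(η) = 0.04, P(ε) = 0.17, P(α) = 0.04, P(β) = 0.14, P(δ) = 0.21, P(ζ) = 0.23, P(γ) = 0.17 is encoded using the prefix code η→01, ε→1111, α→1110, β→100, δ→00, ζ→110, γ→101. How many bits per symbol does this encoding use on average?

2.96 bits/symbol

L̄ = Σ pᵢ·ℓᵢ = 0.04·2 + 0.17·4 + 0.04·4 + 0.14·3 + 0.21·2 + 0.23·3 + 0.17·3 = 2.96 bits/symbol.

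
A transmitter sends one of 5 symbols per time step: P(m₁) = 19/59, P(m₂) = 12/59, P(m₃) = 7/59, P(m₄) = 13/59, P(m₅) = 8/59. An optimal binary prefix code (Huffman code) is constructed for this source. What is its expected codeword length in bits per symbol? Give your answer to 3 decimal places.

2.254 bits/symbol

Repeatedly combine the two least-probable nodes; the expected code length is the sum of the merged weights.
merge 7/59 + 8/59 → 15/59
merge 12/59 + 13/59 → 25/59
merge 15/59 + 19/59 → 34/59
merge 25/59 + 34/59 → 1
L = 15/59 + 25/59 + 34/59 + 1 = 133/59 ≈ 2.254 bits/symbol.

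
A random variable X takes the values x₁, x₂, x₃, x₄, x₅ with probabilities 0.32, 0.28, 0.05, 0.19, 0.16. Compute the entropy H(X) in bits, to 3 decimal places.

H = −Σ pᵢ log₂ pᵢ.
−0.32·log₂(0.32) = 0.5260
−0.28·log₂(0.28) = 0.5142
−0.05·log₂(0.05) = 0.2161
−0.19·log₂(0.19) = 0.4552
−0.16·log₂(0.16) = 0.4230
Sum ≈ 2.1346 → 2.135 bits.

2.135 bits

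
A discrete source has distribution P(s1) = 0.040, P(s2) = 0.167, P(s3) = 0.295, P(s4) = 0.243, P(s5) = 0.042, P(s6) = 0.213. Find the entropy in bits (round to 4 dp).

2.2998 bits

H = −Σ pᵢ log₂ pᵢ.
−0.040·log₂(0.040) = 0.1858
−0.167·log₂(0.167) = 0.4312
−0.295·log₂(0.295) = 0.5196
−0.243·log₂(0.243) = 0.4960
−0.042·log₂(0.042) = 0.1921
−0.213·log₂(0.213) = 0.4752
Sum ≈ 2.2998 → 2.2998 bits.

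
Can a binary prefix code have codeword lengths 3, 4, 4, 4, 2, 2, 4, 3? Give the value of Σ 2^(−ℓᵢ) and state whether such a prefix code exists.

1; yes

With common denominator 2^4 = 16: Σ 2^(−ℓᵢ) = 2/16 + 1/16 + 1/16 + 1/16 + 4/16 + 4/16 + 1/16 + 2/16 = 16/16 = 1.
Kraft's inequality requires Σ ≤ 1; here Σ = 1 ≤ 1, so such a prefix code exists.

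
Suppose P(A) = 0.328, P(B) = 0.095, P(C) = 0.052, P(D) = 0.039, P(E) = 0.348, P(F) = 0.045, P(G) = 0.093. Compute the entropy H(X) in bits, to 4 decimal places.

H = −Σ pᵢ log₂ pᵢ.
−0.328·log₂(0.328) = 0.5275
−0.095·log₂(0.095) = 0.3226
−0.052·log₂(0.052) = 0.2218
−0.039·log₂(0.039) = 0.1825
−0.348·log₂(0.348) = 0.5299
−0.045·log₂(0.045) = 0.2013
−0.093·log₂(0.093) = 0.3187
Sum ≈ 2.3044 → 2.3044 bits.

2.3044 bits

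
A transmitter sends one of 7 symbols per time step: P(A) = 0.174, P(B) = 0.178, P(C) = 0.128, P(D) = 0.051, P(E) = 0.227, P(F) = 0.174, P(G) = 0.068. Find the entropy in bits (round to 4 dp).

2.6691 bits

H = −Σ pᵢ log₂ pᵢ.
−0.174·log₂(0.174) = 0.4390
−0.178·log₂(0.178) = 0.4432
−0.128·log₂(0.128) = 0.3796
−0.051·log₂(0.051) = 0.2190
−0.227·log₂(0.227) = 0.4856
−0.174·log₂(0.174) = 0.4390
−0.068·log₂(0.068) = 0.2637
Sum ≈ 2.6691 → 2.6691 bits.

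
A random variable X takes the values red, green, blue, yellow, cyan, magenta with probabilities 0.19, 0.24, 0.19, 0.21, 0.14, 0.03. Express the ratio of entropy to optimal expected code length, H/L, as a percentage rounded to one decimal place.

95.9%

Entropy H = −Σ p log₂ p ≈ 2.4263 bits.
Huffman merges: 3/100+7/50→17/100; 17/100+19/100→9/25; 19/100+21/100→2/5; 6/25+9/25→3/5; 2/5+3/5→1. L = 253/100 ≈ 2.5300.
Efficiency = H/L = 2.4263/2.5300 = 95.9%.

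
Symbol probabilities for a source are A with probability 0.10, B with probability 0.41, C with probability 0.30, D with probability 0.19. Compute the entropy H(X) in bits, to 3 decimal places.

H = −Σ pᵢ log₂ pᵢ.
−0.10·log₂(0.10) = 0.3322
−0.41·log₂(0.41) = 0.5274
−0.30·log₂(0.30) = 0.5211
−0.19·log₂(0.19) = 0.4552
Sum ≈ 1.8359 → 1.836 bits.

1.836 bits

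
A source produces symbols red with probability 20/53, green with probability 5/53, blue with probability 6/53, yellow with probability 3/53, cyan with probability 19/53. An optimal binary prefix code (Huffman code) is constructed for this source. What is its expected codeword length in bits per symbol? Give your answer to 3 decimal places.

Repeatedly combine the two least-probable nodes; the expected code length is the sum of the merged weights.
merge 3/53 + 5/53 → 8/53
merge 6/53 + 8/53 → 14/53
merge 14/53 + 19/53 → 33/53
merge 20/53 + 33/53 → 1
L = 8/53 + 14/53 + 33/53 + 1 = 108/53 ≈ 2.038 bits/symbol.

2.038 bits/symbol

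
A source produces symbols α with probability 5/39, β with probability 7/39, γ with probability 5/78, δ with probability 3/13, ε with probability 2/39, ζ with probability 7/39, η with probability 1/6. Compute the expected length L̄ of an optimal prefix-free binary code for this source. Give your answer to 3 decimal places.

Repeatedly combine the two least-probable nodes; the expected code length is the sum of the merged weights.
merge 2/39 + 5/78 → 3/26
merge 3/26 + 5/39 → 19/78
merge 1/6 + 7/39 → 9/26
merge 7/39 + 3/13 → 16/39
merge 19/78 + 9/26 → 23/39
merge 16/39 + 23/39 → 1
L = 3/26 + 19/78 + 9/26 + 16/39 + 23/39 + 1 = 211/78 ≈ 2.705 bits/symbol.

2.705 bits/symbol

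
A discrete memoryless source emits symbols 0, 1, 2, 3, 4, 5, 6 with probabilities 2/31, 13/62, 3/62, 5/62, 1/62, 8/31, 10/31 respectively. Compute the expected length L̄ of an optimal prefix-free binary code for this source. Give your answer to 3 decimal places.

Repeatedly combine the two least-probable nodes; the expected code length is the sum of the merged weights.
merge 1/62 + 3/62 → 2/31
merge 2/31 + 2/31 → 4/31
merge 5/62 + 4/31 → 13/62
merge 13/62 + 13/62 → 13/31
merge 8/31 + 10/31 → 18/31
merge 13/31 + 18/31 → 1
L = 2/31 + 4/31 + 13/62 + 13/31 + 18/31 + 1 = 149/62 ≈ 2.403 bits/symbol.

2.403 bits/symbol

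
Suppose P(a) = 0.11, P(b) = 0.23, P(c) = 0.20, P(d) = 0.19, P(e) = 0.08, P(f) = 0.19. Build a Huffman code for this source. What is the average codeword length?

Repeatedly combine the two least-probable nodes; the expected code length is the sum of the merged weights.
merge 2/25 + 11/100 → 19/100
merge 19/100 + 19/100 → 19/50
merge 19/100 + 1/5 → 39/100
merge 23/100 + 19/50 → 61/100
merge 39/100 + 61/100 → 1
L = 19/100 + 19/50 + 39/100 + 61/100 + 1 = 257/100 = 2.57 bits/symbol.

2.57 bits/symbol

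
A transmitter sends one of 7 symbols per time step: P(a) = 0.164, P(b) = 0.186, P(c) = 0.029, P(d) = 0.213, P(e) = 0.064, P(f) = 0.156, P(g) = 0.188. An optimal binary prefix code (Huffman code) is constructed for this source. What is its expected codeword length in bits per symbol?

2.692 bits/symbol

Repeatedly combine the two least-probable nodes; the expected code length is the sum of the merged weights.
merge 29/1000 + 8/125 → 93/1000
merge 93/1000 + 39/250 → 249/1000
merge 41/250 + 93/500 → 7/20
merge 47/250 + 213/1000 → 401/1000
merge 249/1000 + 7/20 → 599/1000
merge 401/1000 + 599/1000 → 1
L = 93/1000 + 249/1000 + 7/20 + 401/1000 + 599/1000 + 1 = 673/250 = 2.692 bits/symbol.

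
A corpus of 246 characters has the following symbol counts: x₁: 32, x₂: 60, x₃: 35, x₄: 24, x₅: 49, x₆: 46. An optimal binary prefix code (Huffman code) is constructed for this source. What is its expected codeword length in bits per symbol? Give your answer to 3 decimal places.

Probabilities are the counts divided by 246.
Repeatedly combine the two least-probable nodes; the expected code length is the sum of the merged weights.
merge 4/41 + 16/123 → 28/123
merge 35/246 + 23/123 → 27/82
merge 49/246 + 28/123 → 35/82
merge 10/41 + 27/82 → 47/82
merge 35/82 + 47/82 → 1
L = 28/123 + 27/82 + 35/82 + 47/82 + 1 = 629/246 ≈ 2.557 bits/symbol.

2.557 bits/symbol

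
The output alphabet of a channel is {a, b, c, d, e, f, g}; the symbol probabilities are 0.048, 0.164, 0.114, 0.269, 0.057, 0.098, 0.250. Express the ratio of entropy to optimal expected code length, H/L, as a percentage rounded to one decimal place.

Entropy H = −Σ p log₂ p ≈ 2.5687 bits.
Huffman merges: 6/125+57/1000→21/200; 49/500+21/200→203/1000; 57/500+41/250→139/500; 203/1000+1/4→453/1000; 269/1000+139/500→547/1000; 453/1000+547/1000→1. L = 1293/500 ≈ 2.5860.
Efficiency = H/L = 2.5687/2.5860 = 99.3%.

99.3%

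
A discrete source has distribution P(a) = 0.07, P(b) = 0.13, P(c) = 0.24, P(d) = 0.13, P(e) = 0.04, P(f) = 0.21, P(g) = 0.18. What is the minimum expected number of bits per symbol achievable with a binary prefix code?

2.66 bits/symbol

Repeatedly combine the two least-probable nodes; the expected code length is the sum of the merged weights.
merge 1/25 + 7/100 → 11/100
merge 11/100 + 13/100 → 6/25
merge 13/100 + 9/50 → 31/100
merge 21/100 + 6/25 → 9/20
merge 6/25 + 31/100 → 11/20
merge 9/20 + 11/20 → 1
L = 11/100 + 6/25 + 31/100 + 9/20 + 11/20 + 1 = 133/50 = 2.66 bits/symbol.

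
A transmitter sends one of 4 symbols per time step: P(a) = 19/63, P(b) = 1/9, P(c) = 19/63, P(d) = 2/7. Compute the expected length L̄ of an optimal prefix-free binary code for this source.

Repeatedly combine the two least-probable nodes; the expected code length is the sum of the merged weights.
merge 1/9 + 2/7 → 25/63
merge 19/63 + 19/63 → 38/63
merge 25/63 + 38/63 → 1
L = 25/63 + 38/63 + 1 = 2 bits/symbol.

2 bits/symbol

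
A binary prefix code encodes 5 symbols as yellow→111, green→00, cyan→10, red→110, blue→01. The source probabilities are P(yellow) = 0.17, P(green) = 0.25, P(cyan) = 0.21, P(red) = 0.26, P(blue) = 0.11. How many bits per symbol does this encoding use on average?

L̄ = Σ pᵢ·ℓᵢ = 0.17·3 + 0.25·2 + 0.21·2 + 0.26·3 + 0.11·2 = 2.43 bits/symbol.

2.43 bits/symbol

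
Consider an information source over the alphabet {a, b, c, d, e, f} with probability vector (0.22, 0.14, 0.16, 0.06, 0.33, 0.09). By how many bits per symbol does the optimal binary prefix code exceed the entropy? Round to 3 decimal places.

Entropy H = −Σ p log₂ p ≈ 2.3847 bits.
Huffman merges: 3/50+9/100→3/20; 7/50+3/20→29/100; 4/25+11/50→19/50; 29/100+33/100→31/50; 19/50+31/50→1. L = 61/25 ≈ 2.4400.
L − H = 2.4400 − 2.3847 = 0.055 bits.

0.055 bits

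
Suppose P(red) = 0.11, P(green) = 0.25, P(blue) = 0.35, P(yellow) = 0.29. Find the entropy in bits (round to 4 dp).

1.8983 bits

H = −Σ pᵢ log₂ pᵢ.
−0.11·log₂(0.11) = 0.3503
−0.25·log₂(0.25) = 0.5000
−0.35·log₂(0.35) = 0.5301
−0.29·log₂(0.29) = 0.5179
Sum ≈ 1.8983 → 1.8983 bits.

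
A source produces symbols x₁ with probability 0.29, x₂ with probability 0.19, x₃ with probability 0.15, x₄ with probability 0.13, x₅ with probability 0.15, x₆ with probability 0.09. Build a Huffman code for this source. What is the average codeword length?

2.52 bits/symbol

Repeatedly combine the two least-probable nodes; the expected code length is the sum of the merged weights.
merge 9/100 + 13/100 → 11/50
merge 3/20 + 3/20 → 3/10
merge 19/100 + 11/50 → 41/100
merge 29/100 + 3/10 → 59/100
merge 41/100 + 59/100 → 1
L = 11/50 + 3/10 + 41/100 + 59/100 + 1 = 63/25 = 2.52 bits/symbol.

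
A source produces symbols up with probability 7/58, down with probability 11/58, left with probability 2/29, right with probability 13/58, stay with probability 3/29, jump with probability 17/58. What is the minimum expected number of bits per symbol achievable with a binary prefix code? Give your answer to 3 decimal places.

Repeatedly combine the two least-probable nodes; the expected code length is the sum of the merged weights.
merge 2/29 + 3/29 → 5/29
merge 7/58 + 5/29 → 17/58
merge 11/58 + 13/58 → 12/29
merge 17/58 + 17/58 → 17/29
merge 12/29 + 17/29 → 1
L = 5/29 + 17/58 + 12/29 + 17/29 + 1 = 143/58 ≈ 2.466 bits/symbol.

2.466 bits/symbol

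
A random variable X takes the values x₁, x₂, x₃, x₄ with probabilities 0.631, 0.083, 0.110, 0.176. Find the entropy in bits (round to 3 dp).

1.509 bits

H = −Σ pᵢ log₂ pᵢ.
−0.631·log₂(0.631) = 0.4192
−0.083·log₂(0.083) = 0.2980
−0.110·log₂(0.110) = 0.3503
−0.176·log₂(0.176) = 0.4411
Sum ≈ 1.5086 → 1.509 bits.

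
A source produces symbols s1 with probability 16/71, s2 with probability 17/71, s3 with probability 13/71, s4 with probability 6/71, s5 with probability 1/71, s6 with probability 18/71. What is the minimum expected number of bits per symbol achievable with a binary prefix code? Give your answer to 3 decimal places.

2.380 bits/symbol

Repeatedly combine the two least-probable nodes; the expected code length is the sum of the merged weights.
merge 1/71 + 6/71 → 7/71
merge 7/71 + 13/71 → 20/71
merge 16/71 + 17/71 → 33/71
merge 18/71 + 20/71 → 38/71
merge 33/71 + 38/71 → 1
L = 7/71 + 20/71 + 33/71 + 38/71 + 1 = 169/71 ≈ 2.380 bits/symbol.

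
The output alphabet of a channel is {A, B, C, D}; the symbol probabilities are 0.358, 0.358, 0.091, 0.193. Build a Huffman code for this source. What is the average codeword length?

1.926 bits/symbol

Repeatedly combine the two least-probable nodes; the expected code length is the sum of the merged weights.
merge 91/1000 + 193/1000 → 71/250
merge 71/250 + 179/500 → 321/500
merge 179/500 + 321/500 → 1
L = 71/250 + 321/500 + 1 = 963/500 = 1.926 bits/symbol.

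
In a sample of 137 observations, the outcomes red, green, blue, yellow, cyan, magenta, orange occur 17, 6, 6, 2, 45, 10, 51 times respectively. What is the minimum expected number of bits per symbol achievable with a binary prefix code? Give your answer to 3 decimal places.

2.263 bits/symbol

Probabilities are the counts divided by 137.
Repeatedly combine the two least-probable nodes; the expected code length is the sum of the merged weights.
merge 2/137 + 6/137 → 8/137
merge 6/137 + 8/137 → 14/137
merge 10/137 + 14/137 → 24/137
merge 17/137 + 24/137 → 41/137
merge 41/137 + 45/137 → 86/137
merge 51/137 + 86/137 → 1
L = 8/137 + 14/137 + 24/137 + 41/137 + 86/137 + 1 = 310/137 ≈ 2.263 bits/symbol.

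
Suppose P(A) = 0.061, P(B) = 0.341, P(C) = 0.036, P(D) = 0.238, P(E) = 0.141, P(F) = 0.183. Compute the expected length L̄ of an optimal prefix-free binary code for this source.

Repeatedly combine the two least-probable nodes; the expected code length is the sum of the merged weights.
merge 9/250 + 61/1000 → 97/1000
merge 97/1000 + 141/1000 → 119/500
merge 183/1000 + 119/500 → 421/1000
merge 119/500 + 341/1000 → 579/1000
merge 421/1000 + 579/1000 → 1
L = 97/1000 + 119/500 + 421/1000 + 579/1000 + 1 = 467/200 = 2.335 bits/symbol.

2.335 bits/symbol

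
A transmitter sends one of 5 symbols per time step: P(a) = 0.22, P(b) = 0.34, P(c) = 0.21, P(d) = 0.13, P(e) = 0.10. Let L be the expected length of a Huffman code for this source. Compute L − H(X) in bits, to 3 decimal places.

0.033 bits

Entropy H = −Σ p log₂ p ≈ 2.1974 bits.
Huffman merges: 1/10+13/100→23/100; 21/100+11/50→43/100; 23/100+17/50→57/100; 43/100+57/100→1. L = 223/100 ≈ 2.2300.
L − H = 2.2300 − 2.1974 = 0.033 bits.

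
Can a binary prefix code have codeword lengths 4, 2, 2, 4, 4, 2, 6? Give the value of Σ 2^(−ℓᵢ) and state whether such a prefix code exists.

With common denominator 2^6 = 64: Σ 2^(−ℓᵢ) = 4/64 + 16/64 + 16/64 + 4/64 + 4/64 + 16/64 + 1/64 = 61/64 = 0.953125.
Kraft's inequality requires Σ ≤ 1; here Σ = 0.953125 ≤ 1, so such a prefix code exists.

0.953125; yes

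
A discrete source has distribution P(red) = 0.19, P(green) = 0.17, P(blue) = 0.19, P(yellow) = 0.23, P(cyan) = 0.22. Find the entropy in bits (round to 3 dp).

2.313 bits

H = −Σ pᵢ log₂ pᵢ.
−0.19·log₂(0.19) = 0.4552
−0.17·log₂(0.17) = 0.4346
−0.19·log₂(0.19) = 0.4552
−0.23·log₂(0.23) = 0.4877
−0.22·log₂(0.22) = 0.4806
Sum ≈ 2.3133 → 2.313 bits.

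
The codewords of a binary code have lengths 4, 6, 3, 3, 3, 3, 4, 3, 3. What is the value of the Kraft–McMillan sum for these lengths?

With common denominator 2^6 = 64: Σ 2^(−ℓᵢ) = 4/64 + 1/64 + 8/64 + 8/64 + 8/64 + 8/64 + 4/64 + 8/64 + 8/64 = 57/64 = 0.890625.

0.890625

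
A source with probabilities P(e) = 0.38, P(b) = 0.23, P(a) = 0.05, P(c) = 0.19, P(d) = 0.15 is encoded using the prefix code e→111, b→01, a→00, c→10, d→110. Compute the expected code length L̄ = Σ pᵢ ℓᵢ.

2.53 bits/symbol

L̄ = Σ pᵢ·ℓᵢ = 0.38·3 + 0.23·2 + 0.05·2 + 0.19·2 + 0.15·3 = 2.53 bits/symbol.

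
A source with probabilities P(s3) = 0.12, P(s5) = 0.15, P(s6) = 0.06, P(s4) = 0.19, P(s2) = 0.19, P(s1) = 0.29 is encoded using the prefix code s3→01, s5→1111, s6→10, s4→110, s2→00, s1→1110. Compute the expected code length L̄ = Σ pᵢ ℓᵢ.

L̄ = Σ pᵢ·ℓᵢ = 0.12·2 + 0.15·4 + 0.06·2 + 0.19·3 + 0.19·2 + 0.29·4 = 3.07 bits/symbol.

3.07 bits/symbol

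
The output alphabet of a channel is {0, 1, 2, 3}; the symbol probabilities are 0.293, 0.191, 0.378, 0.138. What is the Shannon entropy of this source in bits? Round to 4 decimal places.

1.8999 bits

H = −Σ pᵢ log₂ pᵢ.
−0.293·log₂(0.293) = 0.5189
−0.191·log₂(0.191) = 0.4562
−0.378·log₂(0.378) = 0.5305
−0.138·log₂(0.138) = 0.3943
Sum ≈ 1.8999 → 1.8999 bits.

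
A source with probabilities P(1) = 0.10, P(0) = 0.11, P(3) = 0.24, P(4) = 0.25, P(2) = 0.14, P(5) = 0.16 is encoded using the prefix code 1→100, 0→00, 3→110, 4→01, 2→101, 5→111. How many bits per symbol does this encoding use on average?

2.64 bits/symbol

L̄ = Σ pᵢ·ℓᵢ = 0.10·3 + 0.11·2 + 0.24·3 + 0.25·2 + 0.14·3 + 0.16·3 = 2.64 bits/symbol.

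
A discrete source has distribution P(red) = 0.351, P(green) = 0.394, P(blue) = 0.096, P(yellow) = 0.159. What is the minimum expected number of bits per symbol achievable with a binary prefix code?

Repeatedly combine the two least-probable nodes; the expected code length is the sum of the merged weights.
merge 12/125 + 159/1000 → 51/200
merge 51/200 + 351/1000 → 303/500
merge 197/500 + 303/500 → 1
L = 51/200 + 303/500 + 1 = 1861/1000 = 1.861 bits/symbol.

1.861 bits/symbol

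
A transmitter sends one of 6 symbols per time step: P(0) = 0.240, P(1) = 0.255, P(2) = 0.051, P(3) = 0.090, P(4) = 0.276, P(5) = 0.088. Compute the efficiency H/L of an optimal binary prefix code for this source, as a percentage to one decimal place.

99.2%

Entropy H = −Σ p log₂ p ≈ 2.3496 bits.
Huffman merges: 51/1000+11/125→139/1000; 9/100+139/1000→229/1000; 229/1000+6/25→469/1000; 51/200+69/250→531/1000; 469/1000+531/1000→1. L = 296/125 ≈ 2.3680.
Efficiency = H/L = 2.3496/2.3680 = 99.2%.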